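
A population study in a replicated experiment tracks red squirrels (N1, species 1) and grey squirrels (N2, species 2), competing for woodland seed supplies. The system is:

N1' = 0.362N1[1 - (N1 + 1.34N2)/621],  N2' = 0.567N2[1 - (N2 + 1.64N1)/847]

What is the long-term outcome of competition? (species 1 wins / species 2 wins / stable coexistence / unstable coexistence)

Compare the nullcline intercepts: K1/α12 = 621/1.34 = 463 < K2 = 847; K2/α21 = 847/1.64 = 516 < K1 = 621.
Since both are reversed, neither can invade when rare; the interior point is a saddle.

unstable coexistence (outcome depends on initial conditions)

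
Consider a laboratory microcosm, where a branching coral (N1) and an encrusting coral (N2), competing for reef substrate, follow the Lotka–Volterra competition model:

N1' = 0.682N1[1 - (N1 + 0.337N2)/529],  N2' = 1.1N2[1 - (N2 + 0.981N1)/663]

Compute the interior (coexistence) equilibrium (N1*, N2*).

Setting both brackets to zero gives the nullclines N1 + 0.337N2 = 529 and 0.981N1 + N2 = 663.
Substituting N2 = 663 - 0.981N1 into the first: N1(1 - 0.337·0.981) = 529 - 0.337·663.
So N1* = 306/0.669 = 456, and then N2* = 663 - 0.981·456 = 215.

N1* ≈ 456, N2* ≈ 215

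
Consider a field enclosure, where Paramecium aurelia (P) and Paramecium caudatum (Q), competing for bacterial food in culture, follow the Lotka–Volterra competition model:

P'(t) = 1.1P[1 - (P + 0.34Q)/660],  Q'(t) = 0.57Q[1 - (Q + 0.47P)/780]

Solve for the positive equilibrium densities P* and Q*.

Setting both brackets to zero gives the nullclines P + 0.34Q = 660 and 0.47P + Q = 780.
Substituting Q = 780 - 0.47P into the first: P(1 - 0.34·0.47) = 660 - 0.34·780.
So P* = 395/0.84 = 470, and then Q* = 780 - 0.47·470 = 559.

P* ≈ 470, Q* ≈ 559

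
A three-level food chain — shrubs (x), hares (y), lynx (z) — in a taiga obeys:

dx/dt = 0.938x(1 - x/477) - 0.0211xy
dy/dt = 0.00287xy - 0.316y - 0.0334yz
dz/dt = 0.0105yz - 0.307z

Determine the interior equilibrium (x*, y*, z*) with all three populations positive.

x* ≈ 163, y* ≈ 29.2, z* ≈ 4.57

From dz/dt = 0: 0.0105y* = 0.307, so y* = 29.2.
From dx/dt = 0: 0.938(1 - x*/477) = 0.0211·29.2, giving x* = 477·(1 - 0.658) = 163.
From dy/dt = 0: 0.00287·163 - 0.316 = 0.0334z*, so z* = 0.153/0.0334 = 4.57.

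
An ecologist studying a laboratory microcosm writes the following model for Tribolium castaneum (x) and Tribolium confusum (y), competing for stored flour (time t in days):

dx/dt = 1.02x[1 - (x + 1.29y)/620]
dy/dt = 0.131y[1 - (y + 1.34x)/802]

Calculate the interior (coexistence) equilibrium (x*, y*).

x* ≈ 569, y* ≈ 39.5

Setting both brackets to zero gives the nullclines x + 1.29y = 620 and 1.34x + y = 802.
Substituting y = 802 - 1.34x into the first: x(1 - 1.29·1.34) = 620 - 1.29·802.
So x* = -415/-0.729 = 569, and then y* = 802 - 1.34·569 = 39.5.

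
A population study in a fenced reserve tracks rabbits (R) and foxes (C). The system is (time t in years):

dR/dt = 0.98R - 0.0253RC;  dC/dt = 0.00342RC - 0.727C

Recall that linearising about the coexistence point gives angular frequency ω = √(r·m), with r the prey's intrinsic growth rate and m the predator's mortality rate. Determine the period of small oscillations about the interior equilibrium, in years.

Here r = 0.98 and m = 0.727, so r·m = 0.712.
ω = √0.712 = 0.844 per year, hence T = 2π/ω ≈ 7.44 years.

T ≈ 7.44 years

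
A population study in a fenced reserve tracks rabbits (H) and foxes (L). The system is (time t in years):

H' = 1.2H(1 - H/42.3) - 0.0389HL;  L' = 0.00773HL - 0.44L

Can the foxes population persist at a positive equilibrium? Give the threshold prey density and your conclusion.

Threshold H = 56.9; K < 56.9, so no, the predator goes extinct.

The predator equation gives dL/dt > 0 only when H > 0.44/0.00773 = 56.9.
Without the predator, H → K = 42.3. Since 42.3 < 56.9, the predator cannot invade.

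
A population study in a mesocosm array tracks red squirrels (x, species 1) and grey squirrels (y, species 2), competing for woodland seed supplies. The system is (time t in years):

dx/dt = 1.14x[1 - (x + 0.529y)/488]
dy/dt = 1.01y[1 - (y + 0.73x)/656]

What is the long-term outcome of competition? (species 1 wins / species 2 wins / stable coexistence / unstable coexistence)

Compare the nullcline intercepts: K1/α12 = 488/0.529 = 922 > K2 = 656; K2/α21 = 656/0.73 = 899 > K1 = 488.
Since both inequalities hold, each species can invade when rare, so the interior equilibrium is stable.

stable coexistence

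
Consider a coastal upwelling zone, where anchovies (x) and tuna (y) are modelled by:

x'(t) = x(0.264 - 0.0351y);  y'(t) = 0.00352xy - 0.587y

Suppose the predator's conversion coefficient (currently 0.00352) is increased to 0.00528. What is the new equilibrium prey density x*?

x* ≈ 111

At the interior fixed point, setting dy/dt = 0 with y > 0 fixes x* = (predator death rate)/(xy coefficient) — independent of the other coefficients.
With the change, x* = 0.587/0.00528 = 111; it falls from 167.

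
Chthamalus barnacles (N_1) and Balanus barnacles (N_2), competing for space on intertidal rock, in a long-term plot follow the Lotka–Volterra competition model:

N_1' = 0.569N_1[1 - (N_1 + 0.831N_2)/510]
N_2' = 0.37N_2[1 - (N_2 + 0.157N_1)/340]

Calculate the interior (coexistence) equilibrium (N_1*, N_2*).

N_1* ≈ 262, N_2* ≈ 299

Setting both brackets to zero gives the nullclines N_1 + 0.831N_2 = 510 and 0.157N_1 + N_2 = 340.
Substituting N_2 = 340 - 0.157N_1 into the first: N_1(1 - 0.831·0.157) = 510 - 0.831·340.
So N_1* = 227/0.87 = 262, and then N_2* = 340 - 0.157·262 = 299.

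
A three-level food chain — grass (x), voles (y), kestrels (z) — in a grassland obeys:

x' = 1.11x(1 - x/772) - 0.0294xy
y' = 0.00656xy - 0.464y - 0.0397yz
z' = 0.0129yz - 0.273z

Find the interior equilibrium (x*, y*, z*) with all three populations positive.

From dz/dt = 0: 0.0129y* = 0.273, so y* = 21.2.
From dx/dt = 0: 1.11(1 - x*/772) = 0.0294·21.2, giving x* = 772·(1 - 0.561) = 339.
From dy/dt = 0: 0.00656·339 - 0.464 = 0.0397z*, so z* = 1.76/0.0397 = 44.4.

x* ≈ 339, y* ≈ 21.2, z* ≈ 44.4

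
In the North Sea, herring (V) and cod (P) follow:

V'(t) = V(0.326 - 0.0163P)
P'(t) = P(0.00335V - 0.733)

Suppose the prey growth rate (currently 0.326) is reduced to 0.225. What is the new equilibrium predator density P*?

P* ≈ 13.8

At the interior fixed point, setting dV/dt = 0 with V > 0 fixes P* = (prey growth rate)/(VP coefficient) — independent of the other coefficients.
With the change, P* = 0.225/0.0163 = 13.8; it falls from 20.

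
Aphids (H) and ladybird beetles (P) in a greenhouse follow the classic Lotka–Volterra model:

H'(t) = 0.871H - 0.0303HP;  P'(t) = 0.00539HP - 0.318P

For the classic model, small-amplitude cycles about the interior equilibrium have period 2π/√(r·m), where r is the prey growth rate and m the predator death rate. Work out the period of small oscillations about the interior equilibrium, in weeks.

T ≈ 11.9 weeks

Here r = 0.871 and m = 0.318, so r·m = 0.277.
ω = √0.277 = 0.526 per week, hence T = 2π/ω ≈ 11.9 weeks.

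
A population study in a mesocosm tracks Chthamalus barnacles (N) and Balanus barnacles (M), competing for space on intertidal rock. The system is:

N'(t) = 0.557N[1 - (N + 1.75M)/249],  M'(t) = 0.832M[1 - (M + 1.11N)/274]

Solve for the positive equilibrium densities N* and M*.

N* ≈ 245, M* ≈ 2.54

Setting both brackets to zero gives the nullclines N + 1.75M = 249 and 1.11N + M = 274.
Substituting M = 274 - 1.11N into the first: N(1 - 1.75·1.11) = 249 - 1.75·274.
So N* = -230/-0.943 = 245, and then M* = 274 - 1.11·245 = 2.54.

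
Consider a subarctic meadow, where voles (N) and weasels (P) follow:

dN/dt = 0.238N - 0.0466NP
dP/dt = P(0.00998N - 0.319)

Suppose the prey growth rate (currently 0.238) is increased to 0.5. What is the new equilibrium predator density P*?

P* ≈ 10.7

At the interior fixed point, setting dN/dt = 0 with N > 0 fixes P* = (prey growth rate)/(NP coefficient) — independent of the other coefficients.
With the change, P* = 0.5/0.0466 = 10.7; it rises from 5.11.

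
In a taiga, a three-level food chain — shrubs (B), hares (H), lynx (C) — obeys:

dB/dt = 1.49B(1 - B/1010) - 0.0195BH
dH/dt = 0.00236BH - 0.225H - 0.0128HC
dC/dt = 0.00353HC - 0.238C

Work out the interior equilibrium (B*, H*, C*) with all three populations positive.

B* ≈ 119, H* ≈ 67.4, C* ≈ 4.33

From dC/dt = 0: 0.00353H* = 0.238, so H* = 67.4.
From dB/dt = 0: 1.49(1 - B*/1010) = 0.0195·67.4, giving B* = 1010·(1 - 0.882) = 119.
From dH/dt = 0: 0.00236·119 - 0.225 = 0.0128C*, so C* = 0.0554/0.0128 = 4.33.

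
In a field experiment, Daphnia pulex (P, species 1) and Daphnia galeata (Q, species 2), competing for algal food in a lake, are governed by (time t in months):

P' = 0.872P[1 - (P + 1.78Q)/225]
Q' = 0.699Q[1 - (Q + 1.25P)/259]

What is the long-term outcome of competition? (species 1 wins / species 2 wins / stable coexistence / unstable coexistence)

unstable coexistence (outcome depends on initial conditions)

Compare the nullcline intercepts: K1/α12 = 225/1.78 = 126 < K2 = 259; K2/α21 = 259/1.25 = 207 < K1 = 225.
Since both are reversed, neither can invade when rare; the interior point is a saddle.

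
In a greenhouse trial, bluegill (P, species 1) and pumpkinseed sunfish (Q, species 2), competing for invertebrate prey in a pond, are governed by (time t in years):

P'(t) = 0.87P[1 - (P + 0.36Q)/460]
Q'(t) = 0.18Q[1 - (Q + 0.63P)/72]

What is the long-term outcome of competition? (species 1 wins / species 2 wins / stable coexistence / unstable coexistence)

Compare the nullcline intercepts: K1/α12 = 460/0.36 = 1280 > K2 = 72; K2/α21 = 72/0.63 = 114 < K1 = 460.
Since the inequalities point opposite ways, species 1 can invade but species 2 cannot.

species 1 excludes species 2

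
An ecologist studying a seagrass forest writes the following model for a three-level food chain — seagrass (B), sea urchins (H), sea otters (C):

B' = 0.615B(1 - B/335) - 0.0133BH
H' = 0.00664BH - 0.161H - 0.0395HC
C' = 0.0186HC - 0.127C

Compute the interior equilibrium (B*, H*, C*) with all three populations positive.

B* ≈ 286, H* ≈ 6.83, C* ≈ 43.9

From dC/dt = 0: 0.0186H* = 0.127, so H* = 6.83.
From dB/dt = 0: 0.615(1 - B*/335) = 0.0133·6.83, giving B* = 335·(1 - 0.148) = 286.
From dH/dt = 0: 0.00664·286 - 0.161 = 0.0395C*, so C* = 1.73/0.0395 = 43.9.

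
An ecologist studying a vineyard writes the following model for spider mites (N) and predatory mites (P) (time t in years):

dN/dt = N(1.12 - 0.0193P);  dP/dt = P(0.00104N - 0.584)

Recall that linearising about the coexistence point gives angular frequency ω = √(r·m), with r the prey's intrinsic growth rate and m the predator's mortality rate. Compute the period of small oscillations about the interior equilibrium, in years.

Here r = 1.12 and m = 0.584, so r·m = 0.654.
ω = √0.654 = 0.809 per year, hence T = 2π/ω ≈ 7.77 years.

T ≈ 7.77 years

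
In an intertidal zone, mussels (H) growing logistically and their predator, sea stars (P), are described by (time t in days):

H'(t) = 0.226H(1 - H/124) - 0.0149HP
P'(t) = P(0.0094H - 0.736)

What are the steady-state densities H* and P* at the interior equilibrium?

From dP/dt = 0 with P > 0: 0.0094H* = 0.736, so H* = 78.3.
Substitute into dH/dt = 0: 0.226(1 - 78.3/124) = 0.0149P*.
The bracket is 0.369, giving P* = 0.0833/0.0149 = 5.59.

H* ≈ 78.3, P* ≈ 5.59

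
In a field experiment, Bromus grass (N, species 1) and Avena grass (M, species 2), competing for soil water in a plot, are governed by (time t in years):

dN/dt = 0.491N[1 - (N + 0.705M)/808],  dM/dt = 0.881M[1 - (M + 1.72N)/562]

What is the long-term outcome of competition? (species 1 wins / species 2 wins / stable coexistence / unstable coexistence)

Compare the nullcline intercepts: K1/α12 = 808/0.705 = 1150 > K2 = 562; K2/α21 = 562/1.72 = 327 < K1 = 808.
Since the inequalities point opposite ways, species 1 can invade but species 2 cannot.

species 1 excludes species 2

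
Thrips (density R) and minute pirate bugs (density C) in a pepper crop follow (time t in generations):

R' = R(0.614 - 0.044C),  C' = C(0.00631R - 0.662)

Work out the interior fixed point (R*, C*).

Set dC/dt = 0 with C > 0: 0.00631R - 0.662 = 0, so R* = 0.662/0.00631 = 105.
Set dR/dt = 0 with R > 0: 0.614 - 0.044C = 0, so C* = 0.614/0.044 = 14.

R* ≈ 105, C* ≈ 14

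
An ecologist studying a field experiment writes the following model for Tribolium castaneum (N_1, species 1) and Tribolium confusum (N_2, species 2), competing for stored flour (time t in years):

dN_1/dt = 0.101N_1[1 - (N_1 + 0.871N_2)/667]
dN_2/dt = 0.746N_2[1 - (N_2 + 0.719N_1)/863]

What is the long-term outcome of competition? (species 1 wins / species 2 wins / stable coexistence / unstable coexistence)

species 2 excludes species 1

Compare the nullcline intercepts: K1/α12 = 667/0.871 = 766 < K2 = 863; K2/α21 = 863/0.719 = 1200 > K1 = 667.
Since the inequalities point opposite ways, species 2 can invade but species 1 cannot.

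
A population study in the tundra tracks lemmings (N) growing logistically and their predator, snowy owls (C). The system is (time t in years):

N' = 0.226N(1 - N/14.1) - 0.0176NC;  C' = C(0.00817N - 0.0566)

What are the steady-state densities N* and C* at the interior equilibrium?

N* ≈ 6.93, C* ≈ 6.53

From dC/dt = 0 with C > 0: 0.00817N* = 0.0566, so N* = 6.93.
Substitute into dN/dt = 0: 0.226(1 - 6.93/14.1) = 0.0176C*.
The bracket is 0.509, giving C* = 0.115/0.0176 = 6.53.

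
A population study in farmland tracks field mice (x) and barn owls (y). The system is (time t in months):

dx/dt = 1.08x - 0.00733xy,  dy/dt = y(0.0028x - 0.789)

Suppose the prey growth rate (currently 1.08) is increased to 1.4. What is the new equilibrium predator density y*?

At the interior fixed point, setting dx/dt = 0 with x > 0 fixes y* = (prey growth rate)/(xy coefficient) — independent of the other coefficients.
With the change, y* = 1.4/0.00733 = 191; it rises from 147.

y* ≈ 191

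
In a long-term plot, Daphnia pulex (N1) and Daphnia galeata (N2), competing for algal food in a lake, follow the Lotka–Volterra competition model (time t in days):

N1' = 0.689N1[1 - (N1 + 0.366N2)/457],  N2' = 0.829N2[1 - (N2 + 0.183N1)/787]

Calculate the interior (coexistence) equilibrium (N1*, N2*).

N1* ≈ 181, N2* ≈ 754

Setting both brackets to zero gives the nullclines N1 + 0.366N2 = 457 and 0.183N1 + N2 = 787.
Substituting N2 = 787 - 0.183N1 into the first: N1(1 - 0.366·0.183) = 457 - 0.366·787.
So N1* = 169/0.933 = 181, and then N2* = 787 - 0.183·181 = 754.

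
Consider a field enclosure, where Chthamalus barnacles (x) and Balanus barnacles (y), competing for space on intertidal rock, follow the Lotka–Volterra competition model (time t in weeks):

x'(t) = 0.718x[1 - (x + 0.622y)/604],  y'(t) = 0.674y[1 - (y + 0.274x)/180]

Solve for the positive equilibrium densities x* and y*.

Setting both brackets to zero gives the nullclines x + 0.622y = 604 and 0.274x + y = 180.
Substituting y = 180 - 0.274x into the first: x(1 - 0.622·0.274) = 604 - 0.622·180.
So x* = 492/0.83 = 593, and then y* = 180 - 0.274·593 = 17.5.

x* ≈ 593, y* ≈ 17.5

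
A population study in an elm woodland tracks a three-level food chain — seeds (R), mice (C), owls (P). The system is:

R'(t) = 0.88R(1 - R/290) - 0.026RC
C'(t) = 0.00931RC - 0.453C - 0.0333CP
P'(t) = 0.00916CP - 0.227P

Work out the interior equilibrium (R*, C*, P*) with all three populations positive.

R* ≈ 77.7, C* ≈ 24.8, P* ≈ 8.11

From dP/dt = 0: 0.00916C* = 0.227, so C* = 24.8.
From dR/dt = 0: 0.88(1 - R*/290) = 0.026·24.8, giving R* = 290·(1 - 0.732) = 77.7.
From dC/dt = 0: 0.00931·77.7 - 0.453 = 0.0333P*, so P* = 0.27/0.0333 = 8.11.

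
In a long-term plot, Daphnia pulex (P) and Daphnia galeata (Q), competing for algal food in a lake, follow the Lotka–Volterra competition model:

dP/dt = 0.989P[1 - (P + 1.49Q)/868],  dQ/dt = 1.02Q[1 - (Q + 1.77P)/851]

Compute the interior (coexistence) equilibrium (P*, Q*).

P* ≈ 244, Q* ≈ 419

Setting both brackets to zero gives the nullclines P + 1.49Q = 868 and 1.77P + Q = 851.
Substituting Q = 851 - 1.77P into the first: P(1 - 1.49·1.77) = 868 - 1.49·851.
So P* = -400/-1.64 = 244, and then Q* = 851 - 1.77·244 = 419.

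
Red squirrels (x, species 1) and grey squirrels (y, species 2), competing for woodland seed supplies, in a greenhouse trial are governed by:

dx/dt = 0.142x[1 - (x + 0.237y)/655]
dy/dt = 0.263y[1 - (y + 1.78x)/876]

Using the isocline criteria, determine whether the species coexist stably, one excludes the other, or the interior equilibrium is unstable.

Compare the nullcline intercepts: K1/α12 = 655/0.237 = 2760 > K2 = 876; K2/α21 = 876/1.78 = 492 < K1 = 655.
Since the inequalities point opposite ways, species 1 can invade but species 2 cannot.

species 1 excludes species 2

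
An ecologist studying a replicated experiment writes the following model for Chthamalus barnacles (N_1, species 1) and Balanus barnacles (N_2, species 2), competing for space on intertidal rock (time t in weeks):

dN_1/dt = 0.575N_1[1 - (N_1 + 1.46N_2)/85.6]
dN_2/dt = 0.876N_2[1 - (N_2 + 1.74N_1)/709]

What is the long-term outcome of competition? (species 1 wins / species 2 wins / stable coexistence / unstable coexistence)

Compare the nullcline intercepts: K1/α12 = 85.6/1.46 = 58.6 < K2 = 709; K2/α21 = 709/1.74 = 407 > K1 = 85.6.
Since the inequalities point opposite ways, species 2 can invade but species 1 cannot.

species 2 excludes species 1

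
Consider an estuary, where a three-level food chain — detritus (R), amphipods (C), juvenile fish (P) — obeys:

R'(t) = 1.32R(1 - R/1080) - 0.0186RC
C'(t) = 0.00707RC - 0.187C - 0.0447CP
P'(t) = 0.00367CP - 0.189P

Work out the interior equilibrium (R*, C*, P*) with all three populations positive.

R* ≈ 296, C* ≈ 51.5, P* ≈ 42.7

From dP/dt = 0: 0.00367C* = 0.189, so C* = 51.5.
From dR/dt = 0: 1.32(1 - R*/1080) = 0.0186·51.5, giving R* = 1080·(1 - 0.726) = 296.
From dC/dt = 0: 0.00707·296 - 0.187 = 0.0447P*, so P* = 1.91/0.0447 = 42.7.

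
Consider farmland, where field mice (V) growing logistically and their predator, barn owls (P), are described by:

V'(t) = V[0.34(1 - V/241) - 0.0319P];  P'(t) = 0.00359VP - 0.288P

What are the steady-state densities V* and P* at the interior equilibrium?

From dP/dt = 0 with P > 0: 0.00359V* = 0.288, so V* = 80.2.
Substitute into dV/dt = 0: 0.34(1 - 80.2/241) = 0.0319P*.
The bracket is 0.667, giving P* = 0.227/0.0319 = 7.11.

V* ≈ 80.2, P* ≈ 7.11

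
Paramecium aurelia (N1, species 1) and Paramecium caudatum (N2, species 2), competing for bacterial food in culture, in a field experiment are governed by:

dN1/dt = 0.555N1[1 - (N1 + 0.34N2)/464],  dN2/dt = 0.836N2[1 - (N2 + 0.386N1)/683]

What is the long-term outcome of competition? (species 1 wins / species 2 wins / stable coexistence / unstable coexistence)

Compare the nullcline intercepts: K1/α12 = 464/0.34 = 1360 > K2 = 683; K2/α21 = 683/0.386 = 1770 > K1 = 464.
Since both inequalities hold, each species can invade when rare, so the interior equilibrium is stable.

stable coexistence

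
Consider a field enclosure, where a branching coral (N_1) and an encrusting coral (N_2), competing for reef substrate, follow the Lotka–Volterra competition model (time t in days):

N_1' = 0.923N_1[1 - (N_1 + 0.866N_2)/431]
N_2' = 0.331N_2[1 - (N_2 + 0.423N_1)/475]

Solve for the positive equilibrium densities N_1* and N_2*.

N_1* ≈ 31, N_2* ≈ 462

Setting both brackets to zero gives the nullclines N_1 + 0.866N_2 = 431 and 0.423N_1 + N_2 = 475.
Substituting N_2 = 475 - 0.423N_1 into the first: N_1(1 - 0.866·0.423) = 431 - 0.866·475.
So N_1* = 19.6/0.634 = 31, and then N_2* = 475 - 0.423·31 = 462.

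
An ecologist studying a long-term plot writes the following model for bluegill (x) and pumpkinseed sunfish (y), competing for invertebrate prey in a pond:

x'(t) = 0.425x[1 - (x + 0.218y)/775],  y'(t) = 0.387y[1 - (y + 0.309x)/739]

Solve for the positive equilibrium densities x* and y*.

x* ≈ 658, y* ≈ 536

Setting both brackets to zero gives the nullclines x + 0.218y = 775 and 0.309x + y = 739.
Substituting y = 739 - 0.309x into the first: x(1 - 0.218·0.309) = 775 - 0.218·739.
So x* = 614/0.933 = 658, and then y* = 739 - 0.309·658 = 536.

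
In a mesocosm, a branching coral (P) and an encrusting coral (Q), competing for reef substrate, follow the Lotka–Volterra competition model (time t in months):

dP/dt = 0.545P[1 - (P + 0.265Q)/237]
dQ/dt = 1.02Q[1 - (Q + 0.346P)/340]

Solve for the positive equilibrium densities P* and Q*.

Setting both brackets to zero gives the nullclines P + 0.265Q = 237 and 0.346P + Q = 340.
Substituting Q = 340 - 0.346P into the first: P(1 - 0.265·0.346) = 237 - 0.265·340.
So P* = 147/0.908 = 162, and then Q* = 340 - 0.346·162 = 284.

P* ≈ 162, Q* ≈ 284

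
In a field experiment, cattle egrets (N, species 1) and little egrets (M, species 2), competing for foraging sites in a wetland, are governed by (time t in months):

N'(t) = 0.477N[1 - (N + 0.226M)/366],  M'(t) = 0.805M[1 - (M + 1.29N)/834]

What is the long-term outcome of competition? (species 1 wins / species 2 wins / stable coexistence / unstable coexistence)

Compare the nullcline intercepts: K1/α12 = 366/0.226 = 1620 > K2 = 834; K2/α21 = 834/1.29 = 647 > K1 = 366.
Since both inequalities hold, each species can invade when rare, so the interior equilibrium is stable.

stable coexistence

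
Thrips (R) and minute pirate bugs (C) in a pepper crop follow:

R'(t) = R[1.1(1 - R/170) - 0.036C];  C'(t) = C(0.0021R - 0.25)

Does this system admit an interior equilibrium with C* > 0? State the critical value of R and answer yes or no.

The predator equation gives dC/dt > 0 only when R > 0.25/0.0021 = 119.
Without the predator, R → K = 170. Since 170 > 119, the predator can invade and persist.

Threshold R = 119; K > 119, so yes, the predator persists.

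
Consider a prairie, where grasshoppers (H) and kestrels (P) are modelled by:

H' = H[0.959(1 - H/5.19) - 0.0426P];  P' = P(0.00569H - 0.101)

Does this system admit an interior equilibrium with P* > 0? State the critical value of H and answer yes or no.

The predator equation gives dP/dt > 0 only when H > 0.101/0.00569 = 17.8.
Without the predator, H → K = 5.19. Since 5.19 < 17.8, the predator cannot invade.

Threshold H = 17.8; K < 17.8, so no, the predator goes extinct.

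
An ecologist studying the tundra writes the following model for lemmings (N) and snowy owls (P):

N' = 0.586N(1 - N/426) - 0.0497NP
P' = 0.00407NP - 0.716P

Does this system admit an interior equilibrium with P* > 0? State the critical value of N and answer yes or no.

The predator equation gives dP/dt > 0 only when N > 0.716/0.00407 = 176.
Without the predator, N → K = 426. Since 426 > 176, the predator can invade and persist.

Threshold N = 176; K > 176, so yes, the predator persists.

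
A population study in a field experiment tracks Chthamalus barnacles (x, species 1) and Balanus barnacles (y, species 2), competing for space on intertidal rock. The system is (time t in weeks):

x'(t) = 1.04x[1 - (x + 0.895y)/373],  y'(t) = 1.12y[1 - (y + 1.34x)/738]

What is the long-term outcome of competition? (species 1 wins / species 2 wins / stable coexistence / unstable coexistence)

Compare the nullcline intercepts: K1/α12 = 373/0.895 = 417 < K2 = 738; K2/α21 = 738/1.34 = 551 > K1 = 373.
Since the inequalities point opposite ways, species 2 can invade but species 1 cannot.

species 2 excludes species 1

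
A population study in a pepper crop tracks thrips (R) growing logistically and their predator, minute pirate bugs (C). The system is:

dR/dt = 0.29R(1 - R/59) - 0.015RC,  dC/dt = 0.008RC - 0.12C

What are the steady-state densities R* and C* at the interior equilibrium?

R* ≈ 15, C* ≈ 14.4

From dC/dt = 0 with C > 0: 0.008R* = 0.12, so R* = 15.
Substitute into dR/dt = 0: 0.29(1 - 15/59) = 0.015C*.
The bracket is 0.746, giving C* = 0.216/0.015 = 14.4.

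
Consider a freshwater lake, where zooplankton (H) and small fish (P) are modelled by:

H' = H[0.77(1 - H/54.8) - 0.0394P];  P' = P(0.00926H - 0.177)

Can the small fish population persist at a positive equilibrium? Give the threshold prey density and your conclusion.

Threshold H = 19.1; K > 19.1, so yes, the predator persists.

The predator equation gives dP/dt > 0 only when H > 0.177/0.00926 = 19.1.
Without the predator, H → K = 54.8. Since 54.8 > 19.1, the predator can invade and persist.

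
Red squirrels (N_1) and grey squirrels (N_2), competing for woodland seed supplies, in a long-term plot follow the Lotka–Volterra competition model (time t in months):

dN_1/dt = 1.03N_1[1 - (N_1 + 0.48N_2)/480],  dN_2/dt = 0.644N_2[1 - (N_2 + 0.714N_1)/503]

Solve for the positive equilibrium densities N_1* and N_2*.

Setting both brackets to zero gives the nullclines N_1 + 0.48N_2 = 480 and 0.714N_1 + N_2 = 503.
Substituting N_2 = 503 - 0.714N_1 into the first: N_1(1 - 0.48·0.714) = 480 - 0.48·503.
So N_1* = 239/0.657 = 363, and then N_2* = 503 - 0.714·363 = 244.

N_1* ≈ 363, N_2* ≈ 244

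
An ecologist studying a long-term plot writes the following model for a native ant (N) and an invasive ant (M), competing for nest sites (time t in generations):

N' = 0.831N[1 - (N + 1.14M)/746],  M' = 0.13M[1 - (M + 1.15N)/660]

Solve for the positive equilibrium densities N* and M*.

N* ≈ 20.6, M* ≈ 636

Setting both brackets to zero gives the nullclines N + 1.14M = 746 and 1.15N + M = 660.
Substituting M = 660 - 1.15N into the first: N(1 - 1.14·1.15) = 746 - 1.14·660.
So N* = -6.4/-0.311 = 20.6, and then M* = 660 - 1.15·20.6 = 636.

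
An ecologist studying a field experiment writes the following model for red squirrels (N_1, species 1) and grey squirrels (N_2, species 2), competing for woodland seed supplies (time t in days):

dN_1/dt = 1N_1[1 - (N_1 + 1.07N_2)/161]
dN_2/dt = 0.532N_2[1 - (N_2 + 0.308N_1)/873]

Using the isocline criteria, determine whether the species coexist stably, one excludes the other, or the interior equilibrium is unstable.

Compare the nullcline intercepts: K1/α12 = 161/1.07 = 150 < K2 = 873; K2/α21 = 873/0.308 = 2830 > K1 = 161.
Since the inequalities point opposite ways, species 2 can invade but species 1 cannot.

species 2 excludes species 1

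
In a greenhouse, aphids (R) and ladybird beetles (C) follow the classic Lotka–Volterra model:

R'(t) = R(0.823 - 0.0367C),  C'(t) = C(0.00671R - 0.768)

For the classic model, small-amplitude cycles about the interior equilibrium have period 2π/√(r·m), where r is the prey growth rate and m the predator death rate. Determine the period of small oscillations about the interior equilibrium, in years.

Here r = 0.823 and m = 0.768, so r·m = 0.632.
ω = √0.632 = 0.795 per year, hence T = 2π/ω ≈ 7.9 years.

T ≈ 7.9 years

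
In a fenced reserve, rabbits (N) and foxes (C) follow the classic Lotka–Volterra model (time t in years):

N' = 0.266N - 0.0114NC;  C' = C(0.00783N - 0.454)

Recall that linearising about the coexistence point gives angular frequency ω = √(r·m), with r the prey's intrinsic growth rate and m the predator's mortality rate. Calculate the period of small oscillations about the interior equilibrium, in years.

Here r = 0.266 and m = 0.454, so r·m = 0.121.
ω = √0.121 = 0.348 per year, hence T = 2π/ω ≈ 18.1 years.

T ≈ 18.1 years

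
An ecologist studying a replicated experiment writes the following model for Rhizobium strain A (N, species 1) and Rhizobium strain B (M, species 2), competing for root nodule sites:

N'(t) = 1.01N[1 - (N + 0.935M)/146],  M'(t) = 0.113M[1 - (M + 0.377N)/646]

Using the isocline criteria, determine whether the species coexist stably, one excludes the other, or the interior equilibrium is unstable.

Compare the nullcline intercepts: K1/α12 = 146/0.935 = 156 < K2 = 646; K2/α21 = 646/0.377 = 1710 > K1 = 146.
Since the inequalities point opposite ways, species 2 can invade but species 1 cannot.

species 2 excludes species 1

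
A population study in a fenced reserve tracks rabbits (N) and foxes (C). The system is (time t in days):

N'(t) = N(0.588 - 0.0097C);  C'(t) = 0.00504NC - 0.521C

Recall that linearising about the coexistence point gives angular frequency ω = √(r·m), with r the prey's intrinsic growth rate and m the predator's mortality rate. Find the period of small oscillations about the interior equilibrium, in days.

T ≈ 11.4 days

Here r = 0.588 and m = 0.521, so r·m = 0.306.
ω = √0.306 = 0.553 per day, hence T = 2π/ω ≈ 11.4 days.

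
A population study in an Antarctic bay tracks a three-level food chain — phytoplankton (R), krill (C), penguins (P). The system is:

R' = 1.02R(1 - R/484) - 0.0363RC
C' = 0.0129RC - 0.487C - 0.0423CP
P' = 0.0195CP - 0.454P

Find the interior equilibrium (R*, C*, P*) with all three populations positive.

From dP/dt = 0: 0.0195C* = 0.454, so C* = 23.3.
From dR/dt = 0: 1.02(1 - R*/484) = 0.0363·23.3, giving R* = 484·(1 - 0.829) = 83.
From dC/dt = 0: 0.0129·83 - 0.487 = 0.0423P*, so P* = 0.583/0.0423 = 13.8.

R* ≈ 83, C* ≈ 23.3, P* ≈ 13.8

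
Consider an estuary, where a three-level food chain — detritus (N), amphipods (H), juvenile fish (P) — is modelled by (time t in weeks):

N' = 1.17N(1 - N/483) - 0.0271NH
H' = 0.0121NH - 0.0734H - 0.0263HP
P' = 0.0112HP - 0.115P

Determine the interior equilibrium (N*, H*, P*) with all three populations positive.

From dP/dt = 0: 0.0112H* = 0.115, so H* = 10.3.
From dN/dt = 0: 1.17(1 - N*/483) = 0.0271·10.3, giving N* = 483·(1 - 0.238) = 368.
From dH/dt = 0: 0.0121·368 - 0.0734 = 0.0263P*, so P* = 4.38/0.0263 = 167.

N* ≈ 368, H* ≈ 10.3, P* ≈ 167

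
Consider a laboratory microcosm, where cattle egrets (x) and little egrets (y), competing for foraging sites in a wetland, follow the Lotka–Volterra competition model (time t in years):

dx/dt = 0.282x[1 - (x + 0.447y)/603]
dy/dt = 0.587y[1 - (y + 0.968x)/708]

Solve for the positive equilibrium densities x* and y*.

x* ≈ 505, y* ≈ 219

Setting both brackets to zero gives the nullclines x + 0.447y = 603 and 0.968x + y = 708.
Substituting y = 708 - 0.968x into the first: x(1 - 0.447·0.968) = 603 - 0.447·708.
So x* = 287/0.567 = 505, and then y* = 708 - 0.968·505 = 219.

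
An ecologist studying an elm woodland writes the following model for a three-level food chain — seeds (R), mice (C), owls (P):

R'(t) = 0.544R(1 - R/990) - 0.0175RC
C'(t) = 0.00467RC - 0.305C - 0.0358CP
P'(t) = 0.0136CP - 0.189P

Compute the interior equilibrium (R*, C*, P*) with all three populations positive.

R* ≈ 547, C* ≈ 13.9, P* ≈ 62.9

From dP/dt = 0: 0.0136C* = 0.189, so C* = 13.9.
From dR/dt = 0: 0.544(1 - R*/990) = 0.0175·13.9, giving R* = 990·(1 - 0.447) = 547.
From dC/dt = 0: 0.00467·547 - 0.305 = 0.0358P*, so P* = 2.25/0.0358 = 62.9.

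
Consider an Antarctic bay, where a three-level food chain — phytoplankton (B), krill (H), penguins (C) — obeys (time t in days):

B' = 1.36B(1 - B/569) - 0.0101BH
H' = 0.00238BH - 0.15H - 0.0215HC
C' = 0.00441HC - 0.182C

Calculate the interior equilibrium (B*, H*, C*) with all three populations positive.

B* ≈ 395, H* ≈ 41.3, C* ≈ 36.7

From dC/dt = 0: 0.00441H* = 0.182, so H* = 41.3.
From dB/dt = 0: 1.36(1 - B*/569) = 0.0101·41.3, giving B* = 569·(1 - 0.306) = 395.
From dH/dt = 0: 0.00238·395 - 0.15 = 0.0215C*, so C* = 0.789/0.0215 = 36.7.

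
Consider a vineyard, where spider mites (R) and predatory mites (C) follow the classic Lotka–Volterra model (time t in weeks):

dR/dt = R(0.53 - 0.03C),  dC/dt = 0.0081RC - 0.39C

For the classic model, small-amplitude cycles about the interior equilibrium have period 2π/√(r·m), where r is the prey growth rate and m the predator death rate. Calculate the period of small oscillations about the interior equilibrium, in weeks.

T ≈ 13.8 weeks

Here r = 0.53 and m = 0.39, so r·m = 0.207.
ω = √0.207 = 0.455 per week, hence T = 2π/ω ≈ 13.8 weeks.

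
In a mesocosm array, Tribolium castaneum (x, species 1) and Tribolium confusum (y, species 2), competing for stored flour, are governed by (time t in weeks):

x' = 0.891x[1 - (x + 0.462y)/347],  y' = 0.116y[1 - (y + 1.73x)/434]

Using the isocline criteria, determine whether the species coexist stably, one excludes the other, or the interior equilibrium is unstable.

species 1 excludes species 2

Compare the nullcline intercepts: K1/α12 = 347/0.462 = 751 > K2 = 434; K2/α21 = 434/1.73 = 251 < K1 = 347.
Since the inequalities point opposite ways, species 1 can invade but species 2 cannot.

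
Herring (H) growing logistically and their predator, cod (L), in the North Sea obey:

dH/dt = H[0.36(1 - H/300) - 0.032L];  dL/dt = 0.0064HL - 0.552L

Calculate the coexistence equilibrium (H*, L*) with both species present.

From dL/dt = 0 with L > 0: 0.0064H* = 0.552, so H* = 86.2.
Substitute into dH/dt = 0: 0.36(1 - 86.2/300) = 0.032L*.
The bracket is 0.713, giving L* = 0.257/0.032 = 8.02.

H* ≈ 86.2, L* ≈ 8.02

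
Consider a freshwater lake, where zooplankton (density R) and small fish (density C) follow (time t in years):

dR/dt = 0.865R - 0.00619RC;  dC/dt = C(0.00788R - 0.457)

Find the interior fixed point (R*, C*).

Set dC/dt = 0 with C > 0: 0.00788R - 0.457 = 0, so R* = 0.457/0.00788 = 58.
Set dR/dt = 0 with R > 0: 0.865 - 0.00619C = 0, so C* = 0.865/0.00619 = 140.

R* ≈ 58, C* ≈ 140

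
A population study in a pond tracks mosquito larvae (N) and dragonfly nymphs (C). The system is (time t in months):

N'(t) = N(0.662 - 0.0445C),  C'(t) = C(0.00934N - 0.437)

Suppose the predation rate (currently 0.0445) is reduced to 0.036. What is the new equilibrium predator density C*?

C* ≈ 18.4

At the interior fixed point, setting dN/dt = 0 with N > 0 fixes C* = (prey growth rate)/(NC coefficient) — independent of the other coefficients.
With the change, C* = 0.662/0.036 = 18.4; it rises from 14.9.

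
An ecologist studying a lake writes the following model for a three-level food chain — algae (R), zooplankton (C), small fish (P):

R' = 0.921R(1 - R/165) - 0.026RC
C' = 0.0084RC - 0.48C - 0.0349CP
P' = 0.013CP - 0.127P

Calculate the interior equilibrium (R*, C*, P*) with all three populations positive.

R* ≈ 119, C* ≈ 9.77, P* ≈ 15

From dP/dt = 0: 0.013C* = 0.127, so C* = 9.77.
From dR/dt = 0: 0.921(1 - R*/165) = 0.026·9.77, giving R* = 165·(1 - 0.276) = 119.
From dC/dt = 0: 0.0084·119 - 0.48 = 0.0349P*, so P* = 0.524/0.0349 = 15.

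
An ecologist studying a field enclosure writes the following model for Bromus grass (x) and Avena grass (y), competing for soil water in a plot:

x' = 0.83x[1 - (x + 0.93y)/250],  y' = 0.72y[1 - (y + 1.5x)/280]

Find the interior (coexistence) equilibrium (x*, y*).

x* ≈ 26.3, y* ≈ 241

Setting both brackets to zero gives the nullclines x + 0.93y = 250 and 1.5x + y = 280.
Substituting y = 280 - 1.5x into the first: x(1 - 0.93·1.5) = 250 - 0.93·280.
So x* = -10.4/-0.395 = 26.3, and then y* = 280 - 1.5·26.3 = 241.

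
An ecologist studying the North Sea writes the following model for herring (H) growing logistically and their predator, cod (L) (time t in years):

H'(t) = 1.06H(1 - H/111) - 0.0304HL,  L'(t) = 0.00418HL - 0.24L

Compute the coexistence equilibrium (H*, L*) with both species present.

H* ≈ 57.4, L* ≈ 16.8

From dL/dt = 0 with L > 0: 0.00418H* = 0.24, so H* = 57.4.
Substitute into dH/dt = 0: 1.06(1 - 57.4/111) = 0.0304L*.
The bracket is 0.483, giving L* = 0.512/0.0304 = 16.8.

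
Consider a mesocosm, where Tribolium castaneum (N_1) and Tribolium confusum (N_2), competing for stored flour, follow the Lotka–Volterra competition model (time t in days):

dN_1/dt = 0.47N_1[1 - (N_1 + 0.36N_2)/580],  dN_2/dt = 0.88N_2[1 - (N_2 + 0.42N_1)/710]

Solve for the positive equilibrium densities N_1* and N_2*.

Setting both brackets to zero gives the nullclines N_1 + 0.36N_2 = 580 and 0.42N_1 + N_2 = 710.
Substituting N_2 = 710 - 0.42N_1 into the first: N_1(1 - 0.36·0.42) = 580 - 0.36·710.
So N_1* = 324/0.849 = 382, and then N_2* = 710 - 0.42·382 = 549.

N_1* ≈ 382, N_2* ≈ 549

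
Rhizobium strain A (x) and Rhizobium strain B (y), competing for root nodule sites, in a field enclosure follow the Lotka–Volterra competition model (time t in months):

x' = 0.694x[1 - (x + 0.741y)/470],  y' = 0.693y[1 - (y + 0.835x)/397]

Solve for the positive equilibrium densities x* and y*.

x* ≈ 461, y* ≈ 11.9

Setting both brackets to zero gives the nullclines x + 0.741y = 470 and 0.835x + y = 397.
Substituting y = 397 - 0.835x into the first: x(1 - 0.741·0.835) = 470 - 0.741·397.
So x* = 176/0.381 = 461, and then y* = 397 - 0.835·461 = 11.9.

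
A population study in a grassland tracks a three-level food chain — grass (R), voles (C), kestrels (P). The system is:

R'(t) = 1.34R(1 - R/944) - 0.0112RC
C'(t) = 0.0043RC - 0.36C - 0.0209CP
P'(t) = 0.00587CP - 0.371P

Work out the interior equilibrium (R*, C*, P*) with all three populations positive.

From dP/dt = 0: 0.00587C* = 0.371, so C* = 63.2.
From dR/dt = 0: 1.34(1 - R*/944) = 0.0112·63.2, giving R* = 944·(1 - 0.528) = 445.
From dC/dt = 0: 0.0043·445 - 0.36 = 0.0209P*, so P* = 1.55/0.0209 = 74.4.

R* ≈ 445, C* ≈ 63.2, P* ≈ 74.4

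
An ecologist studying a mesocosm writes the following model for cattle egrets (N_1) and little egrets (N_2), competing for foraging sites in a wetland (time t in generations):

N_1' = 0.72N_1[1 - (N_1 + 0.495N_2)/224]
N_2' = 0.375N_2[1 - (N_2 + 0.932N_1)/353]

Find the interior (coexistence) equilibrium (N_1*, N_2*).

Setting both brackets to zero gives the nullclines N_1 + 0.495N_2 = 224 and 0.932N_1 + N_2 = 353.
Substituting N_2 = 353 - 0.932N_1 into the first: N_1(1 - 0.495·0.932) = 224 - 0.495·353.
So N_1* = 49.3/0.539 = 91.5, and then N_2* = 353 - 0.932·91.5 = 268.

N_1* ≈ 91.5, N_2* ≈ 268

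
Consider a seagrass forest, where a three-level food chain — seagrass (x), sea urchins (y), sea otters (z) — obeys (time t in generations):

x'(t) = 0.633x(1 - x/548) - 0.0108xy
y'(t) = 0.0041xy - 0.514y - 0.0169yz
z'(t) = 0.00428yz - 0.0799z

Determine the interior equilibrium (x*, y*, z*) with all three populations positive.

From dz/dt = 0: 0.00428y* = 0.0799, so y* = 18.7.
From dx/dt = 0: 0.633(1 - x*/548) = 0.0108·18.7, giving x* = 548·(1 - 0.319) = 373.
From dy/dt = 0: 0.0041·373 - 0.514 = 0.0169z*, so z* = 1.02/0.0169 = 60.2.

x* ≈ 373, y* ≈ 18.7, z* ≈ 60.2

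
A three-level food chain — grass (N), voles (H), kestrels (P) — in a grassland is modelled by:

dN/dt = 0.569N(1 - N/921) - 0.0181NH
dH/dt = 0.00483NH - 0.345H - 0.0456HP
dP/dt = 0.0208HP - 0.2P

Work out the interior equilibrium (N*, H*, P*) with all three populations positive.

N* ≈ 639, H* ≈ 9.62, P* ≈ 60.1

From dP/dt = 0: 0.0208H* = 0.2, so H* = 9.62.
From dN/dt = 0: 0.569(1 - N*/921) = 0.0181·9.62, giving N* = 921·(1 - 0.306) = 639.
From dH/dt = 0: 0.00483·639 - 0.345 = 0.0456P*, so P* = 2.74/0.0456 = 60.1.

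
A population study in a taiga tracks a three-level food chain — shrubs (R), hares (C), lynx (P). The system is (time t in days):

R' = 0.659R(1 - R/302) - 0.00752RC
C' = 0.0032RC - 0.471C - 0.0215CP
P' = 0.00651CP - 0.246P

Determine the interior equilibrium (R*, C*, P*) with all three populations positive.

R* ≈ 172, C* ≈ 37.8, P* ≈ 3.66

From dP/dt = 0: 0.00651C* = 0.246, so C* = 37.8.
From dR/dt = 0: 0.659(1 - R*/302) = 0.00752·37.8, giving R* = 302·(1 - 0.431) = 172.
From dC/dt = 0: 0.0032·172 - 0.471 = 0.0215P*, so P* = 0.0787/0.0215 = 3.66.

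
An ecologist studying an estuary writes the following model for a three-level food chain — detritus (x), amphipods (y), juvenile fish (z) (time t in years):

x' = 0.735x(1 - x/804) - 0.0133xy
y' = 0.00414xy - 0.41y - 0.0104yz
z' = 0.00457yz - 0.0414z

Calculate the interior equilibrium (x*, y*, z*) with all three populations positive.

x* ≈ 672, y* ≈ 9.06, z* ≈ 228

From dz/dt = 0: 0.00457y* = 0.0414, so y* = 9.06.
From dx/dt = 0: 0.735(1 - x*/804) = 0.0133·9.06, giving x* = 804·(1 - 0.164) = 672.
From dy/dt = 0: 0.00414·672 - 0.41 = 0.0104z*, so z* = 2.37/0.0104 = 228.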